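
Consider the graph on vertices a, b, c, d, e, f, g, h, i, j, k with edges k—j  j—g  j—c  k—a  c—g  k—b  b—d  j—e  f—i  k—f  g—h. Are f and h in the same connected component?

From f we can reach a, b, c, d, e, f, g, h, i, j, k, which includes h.

Yes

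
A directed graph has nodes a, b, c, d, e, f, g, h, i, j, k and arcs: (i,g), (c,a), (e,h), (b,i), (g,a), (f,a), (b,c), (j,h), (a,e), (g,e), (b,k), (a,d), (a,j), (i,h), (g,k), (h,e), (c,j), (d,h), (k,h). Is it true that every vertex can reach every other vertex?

There is no directed path from h to j, so the graph is not strongly connected.

No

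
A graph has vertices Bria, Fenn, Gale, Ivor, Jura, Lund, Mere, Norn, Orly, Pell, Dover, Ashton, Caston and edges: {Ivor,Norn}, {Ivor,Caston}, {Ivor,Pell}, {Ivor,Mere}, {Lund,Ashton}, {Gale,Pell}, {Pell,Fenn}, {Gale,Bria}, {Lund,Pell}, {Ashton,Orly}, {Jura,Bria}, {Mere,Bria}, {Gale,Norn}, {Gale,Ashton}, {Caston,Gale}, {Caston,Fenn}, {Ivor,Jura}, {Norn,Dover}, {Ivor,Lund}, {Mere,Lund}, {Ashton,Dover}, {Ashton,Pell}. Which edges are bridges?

Ashton-Orly

The edges on the cycle Ivor-Caston-Gale-Ashton-Pell-Lund-Mere-Ivor are not bridges since each lies on that cycle.
But removing Orly - Ashton disconnects Orly from Ashton — this is a bridge.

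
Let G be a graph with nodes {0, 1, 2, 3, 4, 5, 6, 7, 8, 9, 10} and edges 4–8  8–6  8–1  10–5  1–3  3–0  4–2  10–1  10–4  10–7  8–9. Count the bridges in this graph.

7

The edges on the cycle 10-4-8-1-10 are not bridges since each lies on that cycle.
But removing 4–2 disconnects 4 from 2; removing 8–6 disconnects 8 from 6; removing 10–5 disconnects 10 from 5; removing 3–1 disconnects 3 from 1 — these are bridges.
In total 7 edges are bridges.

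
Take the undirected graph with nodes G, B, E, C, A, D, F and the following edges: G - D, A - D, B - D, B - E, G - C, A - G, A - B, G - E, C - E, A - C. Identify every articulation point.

Removing G, for instance, still leaves 2 components. No single vertex removal increases the component count — the graph has no articulation points.

none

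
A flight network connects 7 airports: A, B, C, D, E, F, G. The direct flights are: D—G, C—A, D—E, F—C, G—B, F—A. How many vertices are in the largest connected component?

4

Starting from A we can reach A, C, F. That is one component of size 3.
Starting from B we can reach B, D, E, G. That is one component of size 4.
The largest has 4 vertices.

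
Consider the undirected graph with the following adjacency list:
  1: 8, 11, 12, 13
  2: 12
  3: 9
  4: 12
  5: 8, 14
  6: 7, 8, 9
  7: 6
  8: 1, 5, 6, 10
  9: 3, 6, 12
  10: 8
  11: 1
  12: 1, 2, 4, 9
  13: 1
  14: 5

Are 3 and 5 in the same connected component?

Yes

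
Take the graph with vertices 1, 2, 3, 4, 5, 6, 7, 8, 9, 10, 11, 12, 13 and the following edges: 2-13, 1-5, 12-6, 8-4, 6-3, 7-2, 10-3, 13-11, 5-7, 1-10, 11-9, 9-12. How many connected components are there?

2

Starting from 4 we can reach 4, 8. That is one component of size 2.
Starting from 1 we can reach 1, 2, 3, 5, 6, 7, 9, 10, 11, 12, 13. That is one component of size 11.
Total: 2 components.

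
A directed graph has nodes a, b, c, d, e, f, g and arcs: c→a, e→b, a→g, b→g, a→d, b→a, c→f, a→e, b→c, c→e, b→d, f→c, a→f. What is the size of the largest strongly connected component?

{a, b, c, e, f} are all mutually reachable — one SCC of size 5.
{g} is an SCC by itself.
{d} is an SCC by itself.
The largest has 5 vertices.

5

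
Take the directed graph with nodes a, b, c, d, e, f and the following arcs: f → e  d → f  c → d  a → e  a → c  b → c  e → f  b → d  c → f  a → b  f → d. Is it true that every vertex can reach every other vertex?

There is no directed path from b to a, so the graph is not strongly connected.

No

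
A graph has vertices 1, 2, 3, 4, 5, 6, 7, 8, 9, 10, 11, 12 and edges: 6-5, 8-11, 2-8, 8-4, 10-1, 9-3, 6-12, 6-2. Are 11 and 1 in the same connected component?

No

The component containing 11 is {2, 4, 5, 6, 8, 11, 12}, and 1 is not in it.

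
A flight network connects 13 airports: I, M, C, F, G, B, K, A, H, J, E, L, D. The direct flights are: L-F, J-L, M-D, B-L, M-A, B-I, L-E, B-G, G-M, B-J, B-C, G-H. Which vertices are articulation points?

B, G, L, M

Removing B increases the component count from 2 to 5, so B is a cut vertex.
Removing G increases the component count from 2 to 4, so G is a cut vertex.
Removing L increases the component count from 2 to 4, so L is a cut vertex.
Likewise M is a cut vertex.
By contrast removing H leaves 2 components; it is not a cut vertex. No other vertex is a cut vertex either.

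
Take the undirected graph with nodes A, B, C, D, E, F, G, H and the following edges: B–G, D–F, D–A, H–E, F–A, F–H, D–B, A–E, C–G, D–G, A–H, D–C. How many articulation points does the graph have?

Removing D increases the component count from 1 to 2, so D is a cut vertex.
By contrast removing F leaves 1 component; it is not a cut vertex. No other vertex is a cut vertex either.

1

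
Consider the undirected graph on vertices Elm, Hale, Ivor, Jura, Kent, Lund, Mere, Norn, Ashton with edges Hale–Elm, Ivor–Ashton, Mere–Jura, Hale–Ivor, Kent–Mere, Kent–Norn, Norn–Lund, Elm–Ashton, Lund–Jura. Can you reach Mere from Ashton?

No

The component containing Ashton is {Elm, Hale, Ivor, Ashton}, and Mere is not in it.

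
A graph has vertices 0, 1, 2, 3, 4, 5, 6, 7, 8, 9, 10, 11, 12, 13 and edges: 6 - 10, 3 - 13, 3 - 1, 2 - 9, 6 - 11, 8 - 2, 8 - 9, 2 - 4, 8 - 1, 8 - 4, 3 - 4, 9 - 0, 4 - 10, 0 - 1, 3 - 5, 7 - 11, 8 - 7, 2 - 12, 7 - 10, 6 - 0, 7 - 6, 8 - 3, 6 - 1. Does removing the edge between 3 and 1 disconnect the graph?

After removing 3 - 1, the path 3-8-1 still connects them, so the edge is not a bridge.

No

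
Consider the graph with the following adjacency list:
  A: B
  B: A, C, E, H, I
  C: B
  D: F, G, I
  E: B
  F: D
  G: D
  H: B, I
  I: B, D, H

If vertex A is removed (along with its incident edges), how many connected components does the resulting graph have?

With A gone, the remaining components are: {B, C, D, E, F, G, H, I}.
That is 1 component.

1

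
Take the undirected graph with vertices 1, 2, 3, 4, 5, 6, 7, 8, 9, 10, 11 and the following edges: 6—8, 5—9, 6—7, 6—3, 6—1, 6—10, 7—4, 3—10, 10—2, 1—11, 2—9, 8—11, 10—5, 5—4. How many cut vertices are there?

Removing 6 increases the component count from 1 to 2, so 6 is a cut vertex.
By contrast removing 7 leaves 1 component; it is not a cut vertex. No other vertex is a cut vertex either.

1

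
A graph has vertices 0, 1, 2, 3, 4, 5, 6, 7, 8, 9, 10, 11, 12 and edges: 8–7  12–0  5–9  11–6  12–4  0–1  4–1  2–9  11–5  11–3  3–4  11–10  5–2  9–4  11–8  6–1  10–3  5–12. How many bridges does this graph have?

2

The edges on the cycle 5-2-9-4-1-0-12-5 are not bridges since each lies on that cycle.
But removing 8–11 disconnects 8 from 11; removing 7–8 disconnects 7 from 8 — these are bridges.
That makes 2 bridges.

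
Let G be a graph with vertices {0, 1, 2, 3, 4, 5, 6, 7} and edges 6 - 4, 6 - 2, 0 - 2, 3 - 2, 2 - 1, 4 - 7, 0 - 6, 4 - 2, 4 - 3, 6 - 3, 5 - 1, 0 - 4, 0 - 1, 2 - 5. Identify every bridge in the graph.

The edges on the cycle 6-4-3-6 are not bridges since each lies on that cycle.
But removing 4 - 7 disconnects 4 from 7 — this is a bridge.

4-7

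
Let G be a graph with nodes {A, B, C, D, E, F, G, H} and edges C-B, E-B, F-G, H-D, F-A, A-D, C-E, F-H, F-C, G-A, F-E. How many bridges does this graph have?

0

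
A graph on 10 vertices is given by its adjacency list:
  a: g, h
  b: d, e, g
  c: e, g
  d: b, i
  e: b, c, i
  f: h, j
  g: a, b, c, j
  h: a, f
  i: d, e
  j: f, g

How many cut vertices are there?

Removing g increases the component count from 1 to 2, so g is a cut vertex.
By contrast removing c leaves 1 component; it is not a cut vertex. No other vertex is a cut vertex either.

1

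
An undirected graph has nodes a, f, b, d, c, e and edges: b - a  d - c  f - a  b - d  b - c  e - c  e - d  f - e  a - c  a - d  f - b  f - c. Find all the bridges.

The edges on the cycle f-b-d-c-a-f are not bridges since each lies on that cycle.
Every edge lies on some cycle, so there are no bridges.

none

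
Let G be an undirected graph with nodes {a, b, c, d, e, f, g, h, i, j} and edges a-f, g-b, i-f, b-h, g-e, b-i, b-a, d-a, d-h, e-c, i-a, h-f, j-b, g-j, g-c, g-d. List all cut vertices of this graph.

g

Removing g increases the component count from 1 to 2, so g is a cut vertex.
By contrast removing c leaves 1 component; it is not a cut vertex. No other vertex is a cut vertex either.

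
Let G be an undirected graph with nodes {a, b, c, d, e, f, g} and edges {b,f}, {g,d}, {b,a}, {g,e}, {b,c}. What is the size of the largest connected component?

4

Starting from d we can reach d, e, g. That is one component of size 3.
Starting from a we can reach a, b, c, f. That is one component of size 4.
The largest has 4 vertices.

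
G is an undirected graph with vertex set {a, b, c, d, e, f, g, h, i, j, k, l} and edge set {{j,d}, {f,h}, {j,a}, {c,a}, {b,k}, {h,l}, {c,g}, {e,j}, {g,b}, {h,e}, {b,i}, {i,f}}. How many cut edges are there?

3

The edges on the cycle c-g-b-i-f-h-e-j-a-c are not bridges since each lies on that cycle.
But removing l–h disconnects l from h; removing d–j disconnects d from j; removing b–k disconnects b from k — these are bridges.
That makes 3 bridges.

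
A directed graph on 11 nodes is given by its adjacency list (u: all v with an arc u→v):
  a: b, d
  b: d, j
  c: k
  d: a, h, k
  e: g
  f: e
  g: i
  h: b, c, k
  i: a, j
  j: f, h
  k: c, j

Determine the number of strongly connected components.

{a, b, c, d, e, f, g, h, i, j, k} are all mutually reachable — one SCC of size 11.
That gives 1 strongly connected component.

1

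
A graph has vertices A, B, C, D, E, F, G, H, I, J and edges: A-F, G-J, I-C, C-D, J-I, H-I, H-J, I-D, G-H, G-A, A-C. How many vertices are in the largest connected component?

8

B is isolated — a component by itself.
E is isolated — a component by itself.
Starting from A we can reach A, C, D, F, G, H, I, J. That is one component of size 8.
The largest has 8 vertices.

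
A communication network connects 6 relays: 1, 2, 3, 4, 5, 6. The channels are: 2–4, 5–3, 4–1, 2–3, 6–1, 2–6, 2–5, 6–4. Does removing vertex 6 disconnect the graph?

Deleting 6 leaves 1 component (was 1) (its neighbors 1, 2, 4 remain connected to each other), so 6 is not a cut vertex.

No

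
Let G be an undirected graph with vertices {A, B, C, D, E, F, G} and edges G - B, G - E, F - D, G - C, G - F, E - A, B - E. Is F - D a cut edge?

Removing F - D leaves no path between F and D: the component count goes from 1 to 2. So it is a bridge.

Yes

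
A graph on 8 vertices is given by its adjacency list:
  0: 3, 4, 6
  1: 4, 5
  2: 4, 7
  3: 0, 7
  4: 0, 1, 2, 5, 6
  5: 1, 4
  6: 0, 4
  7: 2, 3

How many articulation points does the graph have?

1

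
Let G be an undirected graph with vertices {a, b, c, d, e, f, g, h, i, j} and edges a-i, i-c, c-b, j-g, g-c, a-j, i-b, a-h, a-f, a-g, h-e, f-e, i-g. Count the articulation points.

Removing a increases the component count from 2 to 3, so a is a cut vertex.
By contrast removing j leaves 2 components; it is not a cut vertex. No other vertex is a cut vertex either.

1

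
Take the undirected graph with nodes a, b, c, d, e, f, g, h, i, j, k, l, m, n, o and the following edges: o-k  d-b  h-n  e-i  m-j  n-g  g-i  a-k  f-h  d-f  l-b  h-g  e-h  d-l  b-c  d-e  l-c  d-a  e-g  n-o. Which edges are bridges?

The edges on the cycle d-f-h-e-d are not bridges since each lies on that cycle.
But removing m-j disconnects m from j — this is a bridge.

j-m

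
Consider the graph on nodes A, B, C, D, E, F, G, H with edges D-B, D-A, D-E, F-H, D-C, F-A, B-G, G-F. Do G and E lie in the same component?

From G we can reach A, B, C, D, E, F, G, H, which includes E.

Yes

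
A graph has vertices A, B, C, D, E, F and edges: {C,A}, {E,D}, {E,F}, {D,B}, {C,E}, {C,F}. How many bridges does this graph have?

The edges on the cycle C-E-F-C are not bridges since each lies on that cycle.
But removing C—A disconnects C from A; removing D—B disconnects D from B; removing D—E disconnects D from E — these are bridges.
That makes 3 bridges.

3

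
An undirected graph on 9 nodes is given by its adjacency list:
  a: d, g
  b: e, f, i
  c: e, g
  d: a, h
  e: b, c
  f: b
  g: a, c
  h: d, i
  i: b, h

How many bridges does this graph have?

The edges on the cycle c-g-a-d-h-i-b-e-c are not bridges since each lies on that cycle.
But removing f-b disconnects f from b — this is a bridge.

1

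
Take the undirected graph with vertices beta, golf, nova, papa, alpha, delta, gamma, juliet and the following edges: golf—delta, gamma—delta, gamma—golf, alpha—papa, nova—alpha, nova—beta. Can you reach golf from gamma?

From gamma we can reach golf, delta, gamma, which includes golf.

Yes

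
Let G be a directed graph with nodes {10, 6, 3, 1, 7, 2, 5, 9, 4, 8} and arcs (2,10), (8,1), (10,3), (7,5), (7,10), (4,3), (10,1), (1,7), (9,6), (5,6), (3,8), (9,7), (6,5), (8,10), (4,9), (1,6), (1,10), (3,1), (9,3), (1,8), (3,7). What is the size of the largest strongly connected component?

5

{1, 3, 7, 8, 10} are all mutually reachable — one SCC of size 5.
{5, 6} are all mutually reachable — one SCC of size 2.
{9} is an SCC by itself.
{2} is an SCC by itself.
{4} is an SCC by itself.
The largest has 5 vertices.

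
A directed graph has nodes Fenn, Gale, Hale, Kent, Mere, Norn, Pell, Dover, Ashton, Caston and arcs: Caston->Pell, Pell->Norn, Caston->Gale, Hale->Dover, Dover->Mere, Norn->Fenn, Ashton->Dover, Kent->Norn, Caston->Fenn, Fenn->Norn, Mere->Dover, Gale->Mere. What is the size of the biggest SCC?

{Mere, Dover} are all mutually reachable — one SCC of size 2.
{Fenn, Norn} are all mutually reachable — one SCC of size 2.
{Caston} is an SCC by itself.
{Ashton} is an SCC by itself.
{Gale} is an SCC by itself.
(and 3 more singleton SCCs)
The largest has 2 vertices.

2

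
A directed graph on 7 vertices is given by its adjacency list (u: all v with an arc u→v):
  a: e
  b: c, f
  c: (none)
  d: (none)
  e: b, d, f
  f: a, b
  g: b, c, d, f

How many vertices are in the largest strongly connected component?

{a, b, e, f} are all mutually reachable — one SCC of size 4.
{g} is an SCC by itself.
{c} is an SCC by itself.
{d} is an SCC by itself.
The largest has 4 vertices.

4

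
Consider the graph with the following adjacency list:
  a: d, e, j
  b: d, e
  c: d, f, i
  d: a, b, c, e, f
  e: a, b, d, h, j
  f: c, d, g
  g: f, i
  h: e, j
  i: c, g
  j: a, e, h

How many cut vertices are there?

Removing d increases the component count from 1 to 2, so d is a cut vertex.
By contrast removing f leaves 1 component; it is not a cut vertex. No other vertex is a cut vertex either.

1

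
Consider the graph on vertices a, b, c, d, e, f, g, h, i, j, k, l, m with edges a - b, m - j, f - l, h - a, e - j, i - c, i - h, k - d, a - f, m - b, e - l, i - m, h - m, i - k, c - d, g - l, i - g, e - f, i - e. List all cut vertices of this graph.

i

Removing i increases the component count from 1 to 2, so i is a cut vertex.
By contrast removing j leaves 1 component; it is not a cut vertex. No other vertex is a cut vertex either.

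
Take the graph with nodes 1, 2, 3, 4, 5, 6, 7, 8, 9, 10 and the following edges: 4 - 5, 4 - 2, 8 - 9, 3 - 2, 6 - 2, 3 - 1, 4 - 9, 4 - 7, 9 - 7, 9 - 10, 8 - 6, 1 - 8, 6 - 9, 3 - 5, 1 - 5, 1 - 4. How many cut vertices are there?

1

Removing 9 increases the component count from 1 to 2, so 9 is a cut vertex.
By contrast removing 10 leaves 1 component; it is not a cut vertex. No other vertex is a cut vertex either.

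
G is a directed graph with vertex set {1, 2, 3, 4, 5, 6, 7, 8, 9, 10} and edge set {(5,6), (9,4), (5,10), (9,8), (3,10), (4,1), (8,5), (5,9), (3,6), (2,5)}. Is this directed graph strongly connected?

No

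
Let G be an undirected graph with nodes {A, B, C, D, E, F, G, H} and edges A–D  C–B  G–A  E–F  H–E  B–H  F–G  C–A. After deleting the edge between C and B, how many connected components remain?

1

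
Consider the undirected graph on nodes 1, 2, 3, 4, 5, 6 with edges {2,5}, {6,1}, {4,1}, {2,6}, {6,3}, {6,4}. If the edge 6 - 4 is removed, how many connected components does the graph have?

1

6 and 4 are still connected via 6-1-4, so the component count stays at 1.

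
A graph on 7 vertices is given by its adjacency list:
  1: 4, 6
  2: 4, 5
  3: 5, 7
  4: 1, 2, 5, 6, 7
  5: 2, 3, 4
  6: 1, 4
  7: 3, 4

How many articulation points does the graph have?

Removing 4 increases the component count from 1 to 2, so 4 is a cut vertex.
By contrast removing 3 leaves 1 component; it is not a cut vertex. No other vertex is a cut vertex either.

1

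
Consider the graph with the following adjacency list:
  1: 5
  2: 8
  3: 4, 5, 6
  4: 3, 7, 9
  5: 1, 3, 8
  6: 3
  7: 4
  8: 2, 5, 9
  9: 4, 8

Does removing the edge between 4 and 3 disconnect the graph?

No

After removing 4-3, the path 4-9-8-5-3 still connects them, so the edge is not a bridge.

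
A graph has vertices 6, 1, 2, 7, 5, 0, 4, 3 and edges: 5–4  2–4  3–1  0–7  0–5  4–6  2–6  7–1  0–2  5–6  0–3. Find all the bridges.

none

The edges on the cycle 5-4-6-5 are not bridges since each lies on that cycle.
Every edge lies on some cycle, so there are no bridges.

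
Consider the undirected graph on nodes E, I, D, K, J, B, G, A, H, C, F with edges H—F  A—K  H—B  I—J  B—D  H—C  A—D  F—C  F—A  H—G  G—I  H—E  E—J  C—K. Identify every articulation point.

Removing H increases the component count from 1 to 2, so H is a cut vertex.
By contrast removing D leaves 1 component; it is not a cut vertex. No other vertex is a cut vertex either.

H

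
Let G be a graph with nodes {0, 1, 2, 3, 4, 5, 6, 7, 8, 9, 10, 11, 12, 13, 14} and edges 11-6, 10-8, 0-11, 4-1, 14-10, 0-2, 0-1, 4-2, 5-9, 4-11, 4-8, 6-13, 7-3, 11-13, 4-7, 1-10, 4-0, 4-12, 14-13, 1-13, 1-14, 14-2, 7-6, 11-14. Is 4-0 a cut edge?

No

After removing 4-0, the path 4-1-0 still connects them, so the edge is not a bridge.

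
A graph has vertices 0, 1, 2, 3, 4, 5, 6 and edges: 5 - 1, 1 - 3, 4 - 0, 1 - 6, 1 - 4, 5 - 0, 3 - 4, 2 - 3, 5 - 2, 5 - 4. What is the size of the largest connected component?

7

Starting from 0 we can reach 0, 1, 2, 3, 4, 5, 6. That is one component of size 7.
The largest has 7 vertices.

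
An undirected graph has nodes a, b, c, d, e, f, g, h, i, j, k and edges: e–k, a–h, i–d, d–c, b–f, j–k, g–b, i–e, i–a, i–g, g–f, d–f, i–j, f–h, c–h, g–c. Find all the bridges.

The edges on the cycle g-b-f-g are not bridges since each lies on that cycle.
Every edge lies on some cycle, so there are no bridges.

none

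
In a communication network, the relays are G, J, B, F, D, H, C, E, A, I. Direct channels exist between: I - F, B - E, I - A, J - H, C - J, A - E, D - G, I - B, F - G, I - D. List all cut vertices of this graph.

I, J

Removing I increases the component count from 2 to 3, so I is a cut vertex.
Removing J increases the component count from 2 to 3, so J is a cut vertex.
By contrast removing G leaves 2 components; it is not a cut vertex. No other vertex is a cut vertex either.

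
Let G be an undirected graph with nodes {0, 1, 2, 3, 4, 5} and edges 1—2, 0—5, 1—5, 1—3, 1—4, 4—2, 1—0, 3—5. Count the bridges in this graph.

0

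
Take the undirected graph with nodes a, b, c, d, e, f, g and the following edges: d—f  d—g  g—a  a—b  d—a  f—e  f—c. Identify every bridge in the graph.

a-b, c-f, d-f, e-f

The edges on the cycle d-g-a-d are not bridges since each lies on that cycle.
But removing f—c disconnects f from c; removing a—b disconnects a from b; removing f—e disconnects f from e; removing d—f disconnects d from f — these are bridges.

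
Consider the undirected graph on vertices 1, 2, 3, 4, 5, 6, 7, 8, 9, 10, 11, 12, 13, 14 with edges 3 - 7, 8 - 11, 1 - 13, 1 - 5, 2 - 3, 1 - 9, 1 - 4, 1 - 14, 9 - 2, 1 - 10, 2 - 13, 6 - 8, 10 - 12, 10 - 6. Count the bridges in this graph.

The edges on the cycle 1-9-2-13-1 are not bridges since each lies on that cycle.
But removing 1 - 5 disconnects 1 from 5; removing 1 - 4 disconnects 1 from 4; removing 8 - 6 disconnects 8 from 6; removing 2 - 3 disconnects 2 from 3 — these are bridges.
In total 10 edges are bridges.

10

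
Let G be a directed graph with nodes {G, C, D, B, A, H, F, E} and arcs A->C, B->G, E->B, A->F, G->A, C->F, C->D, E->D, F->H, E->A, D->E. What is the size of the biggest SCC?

{A, B, C, D, E, G} are all mutually reachable — one SCC of size 6.
{F} is an SCC by itself.
{H} is an SCC by itself.
The largest has 6 vertices.

6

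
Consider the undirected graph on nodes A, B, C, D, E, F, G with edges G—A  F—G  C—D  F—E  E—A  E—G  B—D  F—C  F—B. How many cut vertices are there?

1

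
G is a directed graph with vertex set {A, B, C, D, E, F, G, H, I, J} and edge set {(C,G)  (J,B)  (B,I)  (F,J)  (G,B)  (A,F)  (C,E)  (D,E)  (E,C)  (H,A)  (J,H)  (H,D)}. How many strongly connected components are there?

6

{A, F, H, J} are all mutually reachable — one SCC of size 4.
{C, E} are all mutually reachable — one SCC of size 2.
{D} is an SCC by itself.
{B} is an SCC by itself.
{I} is an SCC by itself.
(and 1 more singleton SCC)
That gives 6 strongly connected components.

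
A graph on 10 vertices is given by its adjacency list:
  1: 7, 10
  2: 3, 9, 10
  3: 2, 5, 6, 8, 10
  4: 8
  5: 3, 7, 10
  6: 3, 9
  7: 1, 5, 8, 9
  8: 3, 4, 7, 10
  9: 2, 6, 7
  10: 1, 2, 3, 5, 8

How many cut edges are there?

1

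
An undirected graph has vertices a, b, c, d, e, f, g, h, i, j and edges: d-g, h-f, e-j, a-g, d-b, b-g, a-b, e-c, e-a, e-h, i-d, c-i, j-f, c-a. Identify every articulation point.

e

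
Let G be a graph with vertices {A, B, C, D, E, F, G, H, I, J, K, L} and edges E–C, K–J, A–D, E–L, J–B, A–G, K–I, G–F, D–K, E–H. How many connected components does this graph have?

2

Starting from C we can reach C, E, H, L. That is one component of size 4.
Starting from A we can reach A, B, D, F, G, I, J, K. That is one component of size 8.
Total: 2 components.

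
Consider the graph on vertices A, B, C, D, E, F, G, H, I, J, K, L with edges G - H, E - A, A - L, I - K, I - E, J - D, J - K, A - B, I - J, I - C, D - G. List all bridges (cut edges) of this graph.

A-B, A-E, A-L, C-I, D-G, D-J, E-I, G-H

The edges on the cycle I-J-K-I are not bridges since each lies on that cycle.
But removing E - A disconnects E from A; removing D - G disconnects D from G; removing L - A disconnects L from A; removing I - E disconnects I from E — these are bridges.
In total 8 edges are bridges.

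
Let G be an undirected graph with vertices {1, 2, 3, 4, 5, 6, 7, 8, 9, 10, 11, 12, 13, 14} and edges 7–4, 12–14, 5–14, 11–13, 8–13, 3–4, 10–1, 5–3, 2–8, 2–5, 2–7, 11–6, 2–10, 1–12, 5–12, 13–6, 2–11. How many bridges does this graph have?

0

The edges on the cycle 2-8-13-6-11-2 are not bridges since each lies on that cycle.
Every edge lies on some cycle, so there are no bridges.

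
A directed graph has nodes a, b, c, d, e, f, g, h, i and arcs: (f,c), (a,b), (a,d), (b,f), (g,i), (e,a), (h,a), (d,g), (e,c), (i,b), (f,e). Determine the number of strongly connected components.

{a, b, d, e, f, g, i} are all mutually reachable — one SCC of size 7.
{h} is an SCC by itself.
{c} is an SCC by itself.
That gives 3 strongly connected components.

3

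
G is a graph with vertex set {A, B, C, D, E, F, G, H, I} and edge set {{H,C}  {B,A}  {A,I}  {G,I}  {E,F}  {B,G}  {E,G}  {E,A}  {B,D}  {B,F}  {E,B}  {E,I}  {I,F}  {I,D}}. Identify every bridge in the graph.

C-H

The edges on the cycle E-B-G-I-A-E are not bridges since each lies on that cycle.
But removing C - H disconnects C from H — this is a bridge.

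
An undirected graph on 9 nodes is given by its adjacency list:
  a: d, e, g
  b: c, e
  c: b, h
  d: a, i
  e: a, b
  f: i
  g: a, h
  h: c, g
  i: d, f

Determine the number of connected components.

1

Starting from a we can reach a, b, c, d, e, f, g, h, i. That is one component of size 9.
Total: 1 component.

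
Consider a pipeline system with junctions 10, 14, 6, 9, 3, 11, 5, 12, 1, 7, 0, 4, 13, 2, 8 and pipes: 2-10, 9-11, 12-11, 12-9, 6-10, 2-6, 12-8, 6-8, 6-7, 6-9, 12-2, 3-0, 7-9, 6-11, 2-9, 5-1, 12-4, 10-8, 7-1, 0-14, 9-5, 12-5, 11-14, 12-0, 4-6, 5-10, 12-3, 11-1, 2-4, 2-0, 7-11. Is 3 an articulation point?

No

Deleting 3 leaves 2 components (was 2), so 3 is not a cut vertex.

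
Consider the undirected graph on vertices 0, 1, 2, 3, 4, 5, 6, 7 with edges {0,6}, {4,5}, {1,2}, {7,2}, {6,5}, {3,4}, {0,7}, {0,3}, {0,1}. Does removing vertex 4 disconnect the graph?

No

Deleting 4 leaves 1 component (was 1) (its neighbors 3, 5 remain connected to each other), so 4 is not a cut vertex.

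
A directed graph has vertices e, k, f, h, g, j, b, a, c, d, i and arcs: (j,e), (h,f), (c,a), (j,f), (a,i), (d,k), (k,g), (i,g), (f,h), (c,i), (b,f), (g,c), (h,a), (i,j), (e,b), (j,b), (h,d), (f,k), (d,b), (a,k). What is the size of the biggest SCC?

11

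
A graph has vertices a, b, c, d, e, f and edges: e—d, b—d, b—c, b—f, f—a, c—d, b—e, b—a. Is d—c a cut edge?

After removing d—c, the path d-b-c still connects them, so the edge is not a bridge.

No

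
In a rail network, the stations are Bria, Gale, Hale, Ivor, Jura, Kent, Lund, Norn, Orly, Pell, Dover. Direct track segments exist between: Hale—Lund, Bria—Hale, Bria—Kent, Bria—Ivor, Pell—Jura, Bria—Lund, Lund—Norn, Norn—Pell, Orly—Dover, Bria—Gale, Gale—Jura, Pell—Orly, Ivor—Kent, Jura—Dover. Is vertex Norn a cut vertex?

No

Deleting Norn leaves 1 component (was 1) (its neighbors Lund, Pell remain connected to each other), so Norn is not a cut vertex.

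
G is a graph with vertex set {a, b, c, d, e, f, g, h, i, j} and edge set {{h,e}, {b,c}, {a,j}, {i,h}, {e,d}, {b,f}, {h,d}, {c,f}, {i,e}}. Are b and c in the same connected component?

From b we can reach b, c, f, which includes c.

Yes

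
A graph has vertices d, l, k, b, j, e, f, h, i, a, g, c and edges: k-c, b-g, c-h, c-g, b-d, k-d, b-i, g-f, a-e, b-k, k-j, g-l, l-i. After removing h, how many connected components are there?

With h gone, the remaining components are: {a, e}; {b, c, d, f, g, i, j, k, l}.
That is 2 components.

2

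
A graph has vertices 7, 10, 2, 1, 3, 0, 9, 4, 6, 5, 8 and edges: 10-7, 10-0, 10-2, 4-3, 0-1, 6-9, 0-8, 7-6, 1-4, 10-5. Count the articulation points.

6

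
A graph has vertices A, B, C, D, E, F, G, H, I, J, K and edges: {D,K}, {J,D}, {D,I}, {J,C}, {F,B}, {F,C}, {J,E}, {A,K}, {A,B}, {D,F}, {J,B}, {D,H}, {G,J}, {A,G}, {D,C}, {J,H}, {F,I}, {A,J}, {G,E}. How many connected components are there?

1

Starting from A we can reach A, B, C, D, E, F, G, H, I, J, K. That is one component of size 11.
Total: 1 component.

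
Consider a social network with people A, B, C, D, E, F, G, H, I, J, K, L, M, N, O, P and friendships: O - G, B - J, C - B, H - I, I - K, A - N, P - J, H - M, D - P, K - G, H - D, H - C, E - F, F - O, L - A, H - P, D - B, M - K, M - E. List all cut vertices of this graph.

A, H

Removing A increases the component count from 2 to 3, so A is a cut vertex.
Removing H increases the component count from 2 to 3, so H is a cut vertex.
By contrast removing J leaves 2 components; it is not a cut vertex. No other vertex is a cut vertex either.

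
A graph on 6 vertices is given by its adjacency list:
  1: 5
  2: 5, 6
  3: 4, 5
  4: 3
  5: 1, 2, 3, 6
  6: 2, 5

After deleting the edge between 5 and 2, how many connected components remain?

5 and 2 are still connected via 5-6-2, so the component count stays at 1.

1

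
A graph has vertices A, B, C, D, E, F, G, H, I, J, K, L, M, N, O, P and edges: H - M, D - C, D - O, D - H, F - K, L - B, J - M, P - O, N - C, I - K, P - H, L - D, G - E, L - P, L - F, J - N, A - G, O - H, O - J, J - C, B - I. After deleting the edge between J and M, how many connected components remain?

J and M are still connected via J-O-H-M, so the component count stays at 2.

2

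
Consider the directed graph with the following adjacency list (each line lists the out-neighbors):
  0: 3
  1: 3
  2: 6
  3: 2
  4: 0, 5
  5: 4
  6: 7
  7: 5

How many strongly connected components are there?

{0, 2, 3, 4, 5, 6, 7} are all mutually reachable — one SCC of size 7.
{1} is an SCC by itself.
That gives 2 strongly connected components.

2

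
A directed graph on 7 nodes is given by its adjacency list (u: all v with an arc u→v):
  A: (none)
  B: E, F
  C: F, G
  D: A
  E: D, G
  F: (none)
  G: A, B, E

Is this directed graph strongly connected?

There is no directed path from B to C, so the graph is not strongly connected.

No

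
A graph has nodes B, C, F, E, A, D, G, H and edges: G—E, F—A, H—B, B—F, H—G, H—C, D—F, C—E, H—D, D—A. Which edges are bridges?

none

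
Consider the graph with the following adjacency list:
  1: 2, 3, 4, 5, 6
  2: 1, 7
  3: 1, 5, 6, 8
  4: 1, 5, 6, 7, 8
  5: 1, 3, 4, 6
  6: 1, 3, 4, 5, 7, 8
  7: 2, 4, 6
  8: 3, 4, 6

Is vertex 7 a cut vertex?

No

Deleting 7 leaves 1 component (was 1) (its neighbors 2, 4, 6 remain connected to each other), so 7 is not a cut vertex.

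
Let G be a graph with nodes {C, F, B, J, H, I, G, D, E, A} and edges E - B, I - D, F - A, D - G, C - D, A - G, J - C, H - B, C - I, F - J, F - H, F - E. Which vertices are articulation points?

Removing F increases the component count from 1 to 2, so F is a cut vertex.
By contrast removing B leaves 1 component; it is not a cut vertex. No other vertex is a cut vertex either.

F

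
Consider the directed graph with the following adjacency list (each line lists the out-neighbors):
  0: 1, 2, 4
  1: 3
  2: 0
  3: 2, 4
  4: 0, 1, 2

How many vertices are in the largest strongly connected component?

{0, 1, 2, 3, 4} are all mutually reachable — one SCC of size 5.
The largest has 5 vertices.

5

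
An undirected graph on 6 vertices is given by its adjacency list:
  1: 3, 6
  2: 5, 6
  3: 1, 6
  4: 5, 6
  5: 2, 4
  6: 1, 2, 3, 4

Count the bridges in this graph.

0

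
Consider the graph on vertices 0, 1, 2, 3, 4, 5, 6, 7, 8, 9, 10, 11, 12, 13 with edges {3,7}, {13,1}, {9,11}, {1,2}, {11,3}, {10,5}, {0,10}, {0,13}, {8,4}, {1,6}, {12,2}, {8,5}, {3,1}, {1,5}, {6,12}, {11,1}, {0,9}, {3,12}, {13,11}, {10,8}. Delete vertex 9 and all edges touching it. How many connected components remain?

1

With 9 gone, the remaining components are: {0, 1, 2, 3, 4, 5, 6, 7, 8, 10, 11, 12, 13}.
That is 1 component.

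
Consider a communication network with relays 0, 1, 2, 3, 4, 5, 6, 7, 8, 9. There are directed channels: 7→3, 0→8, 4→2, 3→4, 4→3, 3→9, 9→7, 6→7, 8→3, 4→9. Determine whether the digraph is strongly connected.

No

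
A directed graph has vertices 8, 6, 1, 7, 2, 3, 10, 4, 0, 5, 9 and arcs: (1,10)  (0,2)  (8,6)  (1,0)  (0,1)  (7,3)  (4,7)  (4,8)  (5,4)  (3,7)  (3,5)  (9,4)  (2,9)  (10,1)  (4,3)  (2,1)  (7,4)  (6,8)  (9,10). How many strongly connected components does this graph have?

{0, 1, 2, 9, 10} are all mutually reachable — one SCC of size 5.
{3, 4, 5, 7} are all mutually reachable — one SCC of size 4.
{6, 8} are all mutually reachable — one SCC of size 2.
That gives 3 strongly connected components.

3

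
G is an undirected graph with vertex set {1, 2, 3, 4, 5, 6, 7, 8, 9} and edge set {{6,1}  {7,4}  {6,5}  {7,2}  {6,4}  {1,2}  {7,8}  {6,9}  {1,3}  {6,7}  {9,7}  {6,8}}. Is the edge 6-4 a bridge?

After removing 6-4, the path 6-7-4 still connects them, so the edge is not a bridge.

No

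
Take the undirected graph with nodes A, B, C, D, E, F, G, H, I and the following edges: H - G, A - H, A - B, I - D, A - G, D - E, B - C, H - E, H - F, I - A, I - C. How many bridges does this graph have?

1

The edges on the cycle I-A-H-E-D-I are not bridges since each lies on that cycle.
But removing H - F disconnects H from F — this is a bridge.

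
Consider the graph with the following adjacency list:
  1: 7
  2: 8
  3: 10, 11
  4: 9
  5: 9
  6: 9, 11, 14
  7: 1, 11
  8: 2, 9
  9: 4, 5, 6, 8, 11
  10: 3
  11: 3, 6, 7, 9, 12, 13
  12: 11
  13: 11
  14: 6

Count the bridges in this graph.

The edges on the cycle 6-11-9-6 are not bridges since each lies on that cycle.
But removing 4-9 disconnects 4 from 9; removing 11-3 disconnects 11 from 3; removing 6-14 disconnects 6 from 14; removing 9-8 disconnects 9 from 8 — these are bridges.
In total 11 edges are bridges.

11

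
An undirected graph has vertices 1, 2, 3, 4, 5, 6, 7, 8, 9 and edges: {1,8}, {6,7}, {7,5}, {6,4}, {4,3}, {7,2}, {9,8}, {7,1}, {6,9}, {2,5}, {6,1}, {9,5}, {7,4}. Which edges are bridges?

3-4

The edges on the cycle 6-7-2-5-9-6 are not bridges since each lies on that cycle.
But removing 4-3 disconnects 4 from 3 — this is a bridge.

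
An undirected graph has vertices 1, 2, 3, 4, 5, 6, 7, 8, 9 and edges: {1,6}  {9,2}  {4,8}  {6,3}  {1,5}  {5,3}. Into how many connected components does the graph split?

7 is isolated — a component by itself.
Starting from 2 we can reach 2, 9. That is one component of size 2.
Starting from 4 we can reach 4, 8. That is one component of size 2.
Starting from 1 we can reach 1, 3, 5, 6. That is one component of size 4.
Total: 4 components.

4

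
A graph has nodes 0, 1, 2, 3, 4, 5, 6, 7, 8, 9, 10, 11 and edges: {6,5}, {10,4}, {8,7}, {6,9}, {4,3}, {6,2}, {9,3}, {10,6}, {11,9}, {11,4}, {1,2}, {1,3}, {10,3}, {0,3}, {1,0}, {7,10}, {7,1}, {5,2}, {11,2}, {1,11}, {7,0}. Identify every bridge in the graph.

7-8

The edges on the cycle 6-5-2-6 are not bridges since each lies on that cycle.
But removing 7 - 8 disconnects 7 from 8 — this is a bridge.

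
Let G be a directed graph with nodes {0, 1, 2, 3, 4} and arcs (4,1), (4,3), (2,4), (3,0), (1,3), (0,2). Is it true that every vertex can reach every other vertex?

From 2 we can reach every vertex (0, 1, 2, 3, 4), and every vertex can reach 2 (0, 1, 2, 3, 4). So the whole graph is one strongly connected component.

Yes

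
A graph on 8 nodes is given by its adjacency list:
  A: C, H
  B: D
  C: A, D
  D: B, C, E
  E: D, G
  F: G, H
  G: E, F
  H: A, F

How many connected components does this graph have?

1

Starting from A we can reach A, B, C, D, E, F, G, H. That is one component of size 8.
Total: 1 component.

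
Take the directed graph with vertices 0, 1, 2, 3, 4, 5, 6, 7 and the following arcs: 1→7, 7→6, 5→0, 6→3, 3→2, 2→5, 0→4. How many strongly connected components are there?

{1} is an SCC by itself.
{6} is an SCC by itself.
{7} is an SCC by itself.
{5} is an SCC by itself.
{4} is an SCC by itself.
(and 3 more singleton SCCs)
That gives 8 strongly connected components.

8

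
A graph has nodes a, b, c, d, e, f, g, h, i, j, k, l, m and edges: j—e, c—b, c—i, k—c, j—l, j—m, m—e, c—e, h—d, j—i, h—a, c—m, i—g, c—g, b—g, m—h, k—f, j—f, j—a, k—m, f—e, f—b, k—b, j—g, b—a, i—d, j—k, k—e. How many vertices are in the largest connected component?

13

Starting from a we can reach a, b, c, d, e, f, g, h, i, j, k, l, m. That is one component of size 13.
The largest has 13 vertices.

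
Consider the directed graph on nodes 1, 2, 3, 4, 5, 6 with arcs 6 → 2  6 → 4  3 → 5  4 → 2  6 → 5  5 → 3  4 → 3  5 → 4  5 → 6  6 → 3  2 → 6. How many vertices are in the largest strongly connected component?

{2, 3, 4, 5, 6} are all mutually reachable — one SCC of size 5.
{1} is an SCC by itself.
The largest has 5 vertices.

5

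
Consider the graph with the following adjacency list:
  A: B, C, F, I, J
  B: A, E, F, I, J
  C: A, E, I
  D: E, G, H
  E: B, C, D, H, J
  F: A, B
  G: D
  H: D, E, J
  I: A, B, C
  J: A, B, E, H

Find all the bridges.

The edges on the cycle B-E-J-B are not bridges since each lies on that cycle.
But removing D-G disconnects D from G — this is a bridge.

D-G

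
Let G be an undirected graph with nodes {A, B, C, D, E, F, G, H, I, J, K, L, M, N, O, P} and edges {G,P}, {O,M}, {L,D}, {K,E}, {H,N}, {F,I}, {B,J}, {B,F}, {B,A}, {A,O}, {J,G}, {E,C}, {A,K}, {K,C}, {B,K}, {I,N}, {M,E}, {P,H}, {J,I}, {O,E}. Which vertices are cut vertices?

B

Removing B increases the component count from 2 to 3, so B is a cut vertex.
By contrast removing E leaves 2 components; it is not a cut vertex. No other vertex is a cut vertex either.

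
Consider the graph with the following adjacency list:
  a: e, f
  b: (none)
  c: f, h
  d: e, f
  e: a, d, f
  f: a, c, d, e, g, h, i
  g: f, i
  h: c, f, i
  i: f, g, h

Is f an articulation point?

Deleting f raises the number of components from 2 to 3, so f is a cut vertex.

Yes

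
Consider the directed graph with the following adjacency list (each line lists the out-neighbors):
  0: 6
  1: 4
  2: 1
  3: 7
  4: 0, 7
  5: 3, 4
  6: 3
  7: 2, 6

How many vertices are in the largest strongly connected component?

7

{0, 1, 2, 3, 4, 6, 7} are all mutually reachable — one SCC of size 7.
{5} is an SCC by itself.
The largest has 7 vertices.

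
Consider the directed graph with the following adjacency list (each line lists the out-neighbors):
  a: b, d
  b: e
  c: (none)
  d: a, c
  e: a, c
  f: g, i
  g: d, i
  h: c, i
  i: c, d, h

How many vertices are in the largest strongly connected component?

4

{a, b, d, e} are all mutually reachable — one SCC of size 4.
{h, i} are all mutually reachable — one SCC of size 2.
{f} is an SCC by itself.
{g} is an SCC by itself.
{c} is an SCC by itself.
The largest has 4 vertices.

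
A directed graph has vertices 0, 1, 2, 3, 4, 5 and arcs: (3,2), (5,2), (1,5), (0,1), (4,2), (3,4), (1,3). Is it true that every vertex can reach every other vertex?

No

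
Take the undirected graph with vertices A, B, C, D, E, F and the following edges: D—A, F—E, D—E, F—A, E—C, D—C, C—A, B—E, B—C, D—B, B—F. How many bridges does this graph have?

The edges on the cycle D-B-F-A-D are not bridges since each lies on that cycle.
Every edge lies on some cycle, so there are no bridges.

0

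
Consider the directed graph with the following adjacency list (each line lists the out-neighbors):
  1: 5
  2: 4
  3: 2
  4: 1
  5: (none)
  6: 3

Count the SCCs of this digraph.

{4} is an SCC by itself.
{5} is an SCC by itself.
{6} is an SCC by itself.
{2} is an SCC by itself.
{1} is an SCC by itself.
(and 1 more singleton SCC)
That gives 6 strongly connected components.

6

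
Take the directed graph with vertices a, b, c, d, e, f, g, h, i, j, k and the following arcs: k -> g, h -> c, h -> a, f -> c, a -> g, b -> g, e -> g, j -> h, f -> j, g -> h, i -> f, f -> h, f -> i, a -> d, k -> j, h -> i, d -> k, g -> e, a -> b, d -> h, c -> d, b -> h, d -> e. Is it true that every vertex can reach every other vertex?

Yes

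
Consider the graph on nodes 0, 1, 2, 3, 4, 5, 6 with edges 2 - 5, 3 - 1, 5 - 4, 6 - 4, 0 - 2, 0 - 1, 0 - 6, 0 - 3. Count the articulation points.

1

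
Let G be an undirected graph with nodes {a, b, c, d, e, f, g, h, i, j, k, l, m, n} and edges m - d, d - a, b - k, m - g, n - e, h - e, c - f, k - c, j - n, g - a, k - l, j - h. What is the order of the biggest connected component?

i is isolated — a component by itself.
Starting from e we can reach e, h, j, n. That is one component of size 4.
Starting from a we can reach a, d, g, m. That is one component of size 4.
Starting from b we can reach b, c, f, k, l. That is one component of size 5.
The largest has 5 vertices.

5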